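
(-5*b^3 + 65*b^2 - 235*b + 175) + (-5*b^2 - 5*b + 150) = -5*b^3 + 60*b^2 - 240*b + 325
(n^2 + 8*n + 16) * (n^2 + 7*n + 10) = n^4 + 15*n^3 + 82*n^2 + 192*n + 160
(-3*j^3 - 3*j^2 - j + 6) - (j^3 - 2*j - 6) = -4*j^3 - 3*j^2 + j + 12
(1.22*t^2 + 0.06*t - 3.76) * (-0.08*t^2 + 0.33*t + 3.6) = -0.0976*t^4 + 0.3978*t^3 + 4.7126*t^2 - 1.0248*t - 13.536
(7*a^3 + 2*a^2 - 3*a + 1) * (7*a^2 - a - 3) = 49*a^5 + 7*a^4 - 44*a^3 + 4*a^2 + 8*a - 3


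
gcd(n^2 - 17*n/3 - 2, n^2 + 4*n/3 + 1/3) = n + 1/3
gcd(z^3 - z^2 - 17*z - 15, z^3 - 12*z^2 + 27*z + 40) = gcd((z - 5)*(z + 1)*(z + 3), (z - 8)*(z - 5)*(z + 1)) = z^2 - 4*z - 5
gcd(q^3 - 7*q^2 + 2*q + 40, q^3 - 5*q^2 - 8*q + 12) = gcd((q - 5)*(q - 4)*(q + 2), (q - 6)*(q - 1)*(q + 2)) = q + 2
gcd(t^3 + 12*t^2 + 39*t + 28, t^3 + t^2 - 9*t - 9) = t + 1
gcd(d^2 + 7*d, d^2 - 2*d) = d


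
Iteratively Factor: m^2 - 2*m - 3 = (m - 3)*(m + 1)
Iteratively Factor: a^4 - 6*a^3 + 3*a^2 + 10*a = (a - 2)*(a^3 - 4*a^2 - 5*a) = (a - 2)*(a + 1)*(a^2 - 5*a) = a*(a - 2)*(a + 1)*(a - 5)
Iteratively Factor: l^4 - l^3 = (l)*(l^3 - l^2) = l^2*(l^2 - l) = l^2*(l - 1)*(l)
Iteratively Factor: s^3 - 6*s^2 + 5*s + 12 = (s + 1)*(s^2 - 7*s + 12) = (s - 3)*(s + 1)*(s - 4)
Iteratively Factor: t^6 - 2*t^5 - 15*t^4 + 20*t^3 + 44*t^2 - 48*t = (t - 1)*(t^5 - t^4 - 16*t^3 + 4*t^2 + 48*t) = (t - 4)*(t - 1)*(t^4 + 3*t^3 - 4*t^2 - 12*t) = (t - 4)*(t - 2)*(t - 1)*(t^3 + 5*t^2 + 6*t) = (t - 4)*(t - 2)*(t - 1)*(t + 3)*(t^2 + 2*t) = t*(t - 4)*(t - 2)*(t - 1)*(t + 3)*(t + 2)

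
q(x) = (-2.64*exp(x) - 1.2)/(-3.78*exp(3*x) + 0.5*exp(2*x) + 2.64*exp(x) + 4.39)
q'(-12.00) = 0.00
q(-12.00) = -0.27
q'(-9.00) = 0.00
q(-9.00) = -0.27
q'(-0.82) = -0.19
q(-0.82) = -0.44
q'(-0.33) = -0.58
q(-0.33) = -0.60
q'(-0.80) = -0.19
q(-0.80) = -0.45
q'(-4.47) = -0.00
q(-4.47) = -0.28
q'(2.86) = -0.00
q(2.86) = 0.00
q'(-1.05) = -0.13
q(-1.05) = -0.41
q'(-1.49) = -0.08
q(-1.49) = -0.36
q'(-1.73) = -0.07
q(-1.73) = -0.34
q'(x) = (-2.64*exp(x) - 1.2)*(11.34*exp(3*x) - 1.0*exp(2*x) - 2.64*exp(x))/(-3.78*exp(3*x) + 0.5*exp(2*x) + 2.64*exp(x) + 4.39)^2 - 2.64*exp(x)/(-3.78*exp(3*x) + 0.5*exp(2*x) + 2.64*exp(x) + 4.39) = (-19.9584*exp(3*x) - 12.288*exp(2*x) + 1.2*exp(x) - 8.4216)*exp(x)/(14.2884*exp(6*x) - 3.78*exp(5*x) - 19.7084*exp(4*x) - 30.5484*exp(3*x) + 11.3596*exp(2*x) + 23.1792*exp(x) + 19.2721)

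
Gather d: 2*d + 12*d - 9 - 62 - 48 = 14*d - 119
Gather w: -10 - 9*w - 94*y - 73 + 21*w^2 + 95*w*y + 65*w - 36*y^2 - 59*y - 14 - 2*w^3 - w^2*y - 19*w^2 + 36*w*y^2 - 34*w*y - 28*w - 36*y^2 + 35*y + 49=-2*w^3 + w^2*(2 - y) + w*(36*y^2 + 61*y + 28) - 72*y^2 - 118*y - 48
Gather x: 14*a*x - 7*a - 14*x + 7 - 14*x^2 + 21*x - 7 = -7*a - 14*x^2 + x*(14*a + 7)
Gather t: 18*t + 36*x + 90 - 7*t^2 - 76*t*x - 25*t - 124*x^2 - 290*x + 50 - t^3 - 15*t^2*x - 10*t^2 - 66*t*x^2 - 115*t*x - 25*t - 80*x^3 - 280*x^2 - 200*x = -t^3 + t^2*(-15*x - 17) + t*(-66*x^2 - 191*x - 32) - 80*x^3 - 404*x^2 - 454*x + 140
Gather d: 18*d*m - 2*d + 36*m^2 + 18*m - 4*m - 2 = d*(18*m - 2) + 36*m^2 + 14*m - 2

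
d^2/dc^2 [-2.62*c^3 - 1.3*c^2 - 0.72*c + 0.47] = -15.72*c - 2.6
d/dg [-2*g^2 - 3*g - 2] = -4*g - 3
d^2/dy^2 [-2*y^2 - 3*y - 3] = -4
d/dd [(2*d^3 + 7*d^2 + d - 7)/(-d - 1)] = (-4*d^3 - 13*d^2 - 14*d - 8)/(d^2 + 2*d + 1)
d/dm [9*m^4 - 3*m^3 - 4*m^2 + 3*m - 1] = 36*m^3 - 9*m^2 - 8*m + 3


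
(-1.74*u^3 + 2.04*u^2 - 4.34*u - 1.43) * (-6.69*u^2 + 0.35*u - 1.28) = 11.6406*u^5 - 14.2566*u^4 + 31.9758*u^3 + 5.4365*u^2 + 5.0547*u + 1.8304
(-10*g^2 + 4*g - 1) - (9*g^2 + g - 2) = -19*g^2 + 3*g + 1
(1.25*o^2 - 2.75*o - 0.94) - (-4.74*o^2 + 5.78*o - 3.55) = 5.99*o^2 - 8.53*o + 2.61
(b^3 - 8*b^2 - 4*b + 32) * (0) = 0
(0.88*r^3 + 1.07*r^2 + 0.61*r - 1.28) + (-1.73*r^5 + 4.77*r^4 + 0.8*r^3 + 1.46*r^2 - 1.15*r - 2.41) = -1.73*r^5 + 4.77*r^4 + 1.68*r^3 + 2.53*r^2 - 0.54*r - 3.69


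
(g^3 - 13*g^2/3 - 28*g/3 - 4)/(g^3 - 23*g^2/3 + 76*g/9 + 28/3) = 3*(g + 1)/(3*g - 7)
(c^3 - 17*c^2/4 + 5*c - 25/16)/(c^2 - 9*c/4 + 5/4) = (c^2 - 3*c + 5/4)/(c - 1)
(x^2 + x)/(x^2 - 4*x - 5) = x/(x - 5)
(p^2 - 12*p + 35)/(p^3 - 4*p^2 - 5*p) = (p - 7)/(p*(p + 1))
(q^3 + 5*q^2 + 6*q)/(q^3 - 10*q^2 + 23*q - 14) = q*(q^2 + 5*q + 6)/(q^3 - 10*q^2 + 23*q - 14)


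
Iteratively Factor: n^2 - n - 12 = (n + 3)*(n - 4)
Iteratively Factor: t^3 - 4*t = (t + 2)*(t^2 - 2*t) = t*(t + 2)*(t - 2)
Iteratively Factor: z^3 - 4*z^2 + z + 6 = (z - 3)*(z^2 - z - 2) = (z - 3)*(z + 1)*(z - 2)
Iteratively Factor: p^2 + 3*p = (p)*(p + 3)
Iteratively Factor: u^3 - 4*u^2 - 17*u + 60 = (u + 4)*(u^2 - 8*u + 15) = (u - 3)*(u + 4)*(u - 5)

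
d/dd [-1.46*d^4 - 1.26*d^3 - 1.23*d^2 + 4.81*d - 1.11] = -5.84*d^3 - 3.78*d^2 - 2.46*d + 4.81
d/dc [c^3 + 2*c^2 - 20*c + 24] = 3*c^2 + 4*c - 20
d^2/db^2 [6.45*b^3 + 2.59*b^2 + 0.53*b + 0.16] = 38.7*b + 5.18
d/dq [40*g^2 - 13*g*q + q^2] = -13*g + 2*q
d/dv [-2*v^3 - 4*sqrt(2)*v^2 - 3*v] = -6*v^2 - 8*sqrt(2)*v - 3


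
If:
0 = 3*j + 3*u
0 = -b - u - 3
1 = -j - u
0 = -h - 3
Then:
No Solution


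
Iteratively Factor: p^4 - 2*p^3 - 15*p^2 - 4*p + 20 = (p + 2)*(p^3 - 4*p^2 - 7*p + 10) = (p - 5)*(p + 2)*(p^2 + p - 2) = (p - 5)*(p + 2)^2*(p - 1)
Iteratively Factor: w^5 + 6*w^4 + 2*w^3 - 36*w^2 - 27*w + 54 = (w + 3)*(w^4 + 3*w^3 - 7*w^2 - 15*w + 18) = (w - 1)*(w + 3)*(w^3 + 4*w^2 - 3*w - 18) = (w - 2)*(w - 1)*(w + 3)*(w^2 + 6*w + 9) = (w - 2)*(w - 1)*(w + 3)^2*(w + 3)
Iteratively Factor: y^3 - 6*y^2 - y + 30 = (y - 3)*(y^2 - 3*y - 10) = (y - 3)*(y + 2)*(y - 5)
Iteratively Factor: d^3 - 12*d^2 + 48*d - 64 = (d - 4)*(d^2 - 8*d + 16) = (d - 4)^2*(d - 4)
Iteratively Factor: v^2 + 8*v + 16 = (v + 4)*(v + 4)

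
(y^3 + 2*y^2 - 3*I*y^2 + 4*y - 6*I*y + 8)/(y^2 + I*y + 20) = (y^2 + y*(2 + I) + 2*I)/(y + 5*I)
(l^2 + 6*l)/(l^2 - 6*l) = (l + 6)/(l - 6)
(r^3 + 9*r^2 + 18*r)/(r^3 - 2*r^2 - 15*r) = (r + 6)/(r - 5)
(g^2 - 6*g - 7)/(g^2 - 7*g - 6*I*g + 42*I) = (g + 1)/(g - 6*I)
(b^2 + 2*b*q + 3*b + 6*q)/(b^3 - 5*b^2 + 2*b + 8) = (b^2 + 2*b*q + 3*b + 6*q)/(b^3 - 5*b^2 + 2*b + 8)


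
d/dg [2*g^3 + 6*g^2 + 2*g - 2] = 6*g^2 + 12*g + 2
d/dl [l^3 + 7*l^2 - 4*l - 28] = 3*l^2 + 14*l - 4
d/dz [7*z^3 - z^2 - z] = 21*z^2 - 2*z - 1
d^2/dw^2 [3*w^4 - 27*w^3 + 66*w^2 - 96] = 36*w^2 - 162*w + 132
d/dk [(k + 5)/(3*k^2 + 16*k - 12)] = (3*k^2 + 16*k - 2*(k + 5)*(3*k + 8) - 12)/(3*k^2 + 16*k - 12)^2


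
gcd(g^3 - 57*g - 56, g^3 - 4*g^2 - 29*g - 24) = g^2 - 7*g - 8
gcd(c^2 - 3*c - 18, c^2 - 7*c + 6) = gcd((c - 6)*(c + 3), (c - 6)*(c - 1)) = c - 6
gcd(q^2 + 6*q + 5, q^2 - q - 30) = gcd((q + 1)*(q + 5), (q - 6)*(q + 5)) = q + 5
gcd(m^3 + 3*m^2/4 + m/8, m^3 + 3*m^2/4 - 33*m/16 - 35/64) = m + 1/4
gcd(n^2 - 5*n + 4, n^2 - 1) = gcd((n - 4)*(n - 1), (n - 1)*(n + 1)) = n - 1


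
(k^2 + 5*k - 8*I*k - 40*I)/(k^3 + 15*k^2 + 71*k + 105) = (k - 8*I)/(k^2 + 10*k + 21)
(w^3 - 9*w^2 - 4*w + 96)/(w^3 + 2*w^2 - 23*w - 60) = (w^2 - 12*w + 32)/(w^2 - w - 20)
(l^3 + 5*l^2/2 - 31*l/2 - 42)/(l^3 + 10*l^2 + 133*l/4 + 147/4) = 2*(l - 4)/(2*l + 7)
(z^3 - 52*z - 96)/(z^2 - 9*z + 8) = (z^2 + 8*z + 12)/(z - 1)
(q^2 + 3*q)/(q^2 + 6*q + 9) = q/(q + 3)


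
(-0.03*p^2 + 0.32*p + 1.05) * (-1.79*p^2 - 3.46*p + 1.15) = 0.0537*p^4 - 0.469*p^3 - 3.0212*p^2 - 3.265*p + 1.2075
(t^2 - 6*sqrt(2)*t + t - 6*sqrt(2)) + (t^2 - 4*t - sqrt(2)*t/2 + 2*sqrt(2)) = 2*t^2 - 13*sqrt(2)*t/2 - 3*t - 4*sqrt(2)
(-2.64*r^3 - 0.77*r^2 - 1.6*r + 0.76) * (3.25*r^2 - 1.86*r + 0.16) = -8.58*r^5 + 2.4079*r^4 - 4.1902*r^3 + 5.3228*r^2 - 1.6696*r + 0.1216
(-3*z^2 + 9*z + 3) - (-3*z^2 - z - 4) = 10*z + 7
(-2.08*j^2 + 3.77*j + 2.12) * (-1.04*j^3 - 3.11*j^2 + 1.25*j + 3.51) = 2.1632*j^5 + 2.548*j^4 - 16.5295*j^3 - 9.1815*j^2 + 15.8827*j + 7.4412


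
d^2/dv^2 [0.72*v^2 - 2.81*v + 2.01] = 1.44000000000000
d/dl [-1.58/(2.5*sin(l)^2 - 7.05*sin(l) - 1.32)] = (7.9*sin(l) - 11.139)*cos(l)/(-2.5*sin(l)^2 + 7.05*sin(l) + 1.32)^2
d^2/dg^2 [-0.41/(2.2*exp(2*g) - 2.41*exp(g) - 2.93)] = ((3.608*exp(g) - 0.9881)*(-2.2*exp(2*g) + 2.41*exp(g) + 2.93) + 0.41*(4.4*exp(g) - 2.41)*(8.8*exp(g) - 4.82)*exp(g))*exp(g)/(-2.2*exp(2*g) + 2.41*exp(g) + 2.93)^3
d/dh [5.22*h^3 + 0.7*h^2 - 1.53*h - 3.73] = 15.66*h^2 + 1.4*h - 1.53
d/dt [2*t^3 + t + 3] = 6*t^2 + 1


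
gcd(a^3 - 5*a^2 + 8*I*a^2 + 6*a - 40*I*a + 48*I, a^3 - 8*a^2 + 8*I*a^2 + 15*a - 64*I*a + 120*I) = a^2 + a*(-3 + 8*I) - 24*I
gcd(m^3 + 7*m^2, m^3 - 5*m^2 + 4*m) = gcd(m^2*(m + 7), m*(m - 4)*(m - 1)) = m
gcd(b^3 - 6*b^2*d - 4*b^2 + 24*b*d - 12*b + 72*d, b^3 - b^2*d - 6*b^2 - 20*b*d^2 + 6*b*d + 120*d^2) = b - 6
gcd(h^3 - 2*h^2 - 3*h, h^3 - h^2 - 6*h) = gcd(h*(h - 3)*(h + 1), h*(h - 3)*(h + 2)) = h^2 - 3*h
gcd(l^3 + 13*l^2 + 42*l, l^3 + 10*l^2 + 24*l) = l^2 + 6*l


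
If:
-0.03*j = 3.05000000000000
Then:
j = -101.67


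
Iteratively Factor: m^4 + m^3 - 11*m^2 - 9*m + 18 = (m - 1)*(m^3 + 2*m^2 - 9*m - 18) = (m - 1)*(m + 3)*(m^2 - m - 6) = (m - 1)*(m + 2)*(m + 3)*(m - 3)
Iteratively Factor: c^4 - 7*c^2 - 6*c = (c + 2)*(c^3 - 2*c^2 - 3*c) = c*(c + 2)*(c^2 - 2*c - 3) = c*(c - 3)*(c + 2)*(c + 1)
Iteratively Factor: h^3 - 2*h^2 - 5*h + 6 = (h + 2)*(h^2 - 4*h + 3) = (h - 3)*(h + 2)*(h - 1)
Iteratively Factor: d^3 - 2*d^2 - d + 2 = (d - 1)*(d^2 - d - 2) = (d - 2)*(d - 1)*(d + 1)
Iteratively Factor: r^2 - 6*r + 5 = (r - 1)*(r - 5)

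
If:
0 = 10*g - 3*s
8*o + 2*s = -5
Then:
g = 3*s/10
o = -s/4 - 5/8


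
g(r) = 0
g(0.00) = 0.00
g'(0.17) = 0.00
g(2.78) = 0.00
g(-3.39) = 0.00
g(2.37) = 0.00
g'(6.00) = 0.00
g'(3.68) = 0.00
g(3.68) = 0.00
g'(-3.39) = 0.00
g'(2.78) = 0.00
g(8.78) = 0.00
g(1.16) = 0.00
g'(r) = 0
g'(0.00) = 0.00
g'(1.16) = 0.00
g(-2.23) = 0.00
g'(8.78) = 0.00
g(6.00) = 0.00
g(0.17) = 0.00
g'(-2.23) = 0.00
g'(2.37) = 0.00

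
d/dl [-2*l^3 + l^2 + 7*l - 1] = -6*l^2 + 2*l + 7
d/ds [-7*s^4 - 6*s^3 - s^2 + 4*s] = -28*s^3 - 18*s^2 - 2*s + 4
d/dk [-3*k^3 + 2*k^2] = k*(4 - 9*k)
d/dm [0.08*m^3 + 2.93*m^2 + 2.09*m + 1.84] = 0.24*m^2 + 5.86*m + 2.09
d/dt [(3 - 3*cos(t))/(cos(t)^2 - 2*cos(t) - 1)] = 3*(sin(t)^2 + 2*cos(t) - 4)*sin(t)/(sin(t)^2 + 2*cos(t))^2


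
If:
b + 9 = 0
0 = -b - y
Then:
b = -9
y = 9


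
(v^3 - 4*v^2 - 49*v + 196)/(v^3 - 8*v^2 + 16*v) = (v^2 - 49)/(v*(v - 4))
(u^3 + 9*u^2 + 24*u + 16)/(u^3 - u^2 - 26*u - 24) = (u + 4)/(u - 6)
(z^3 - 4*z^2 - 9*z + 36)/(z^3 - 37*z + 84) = (z + 3)/(z + 7)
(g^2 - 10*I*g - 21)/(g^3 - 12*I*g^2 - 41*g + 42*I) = 1/(g - 2*I)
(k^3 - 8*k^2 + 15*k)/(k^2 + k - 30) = k*(k - 3)/(k + 6)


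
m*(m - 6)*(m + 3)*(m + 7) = m^4 + 4*m^3 - 39*m^2 - 126*m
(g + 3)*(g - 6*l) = g^2 - 6*g*l + 3*g - 18*l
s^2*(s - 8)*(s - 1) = s^4 - 9*s^3 + 8*s^2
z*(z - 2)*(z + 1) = z^3 - z^2 - 2*z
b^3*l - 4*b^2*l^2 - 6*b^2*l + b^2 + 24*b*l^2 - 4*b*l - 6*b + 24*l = (b - 6)*(b - 4*l)*(b*l + 1)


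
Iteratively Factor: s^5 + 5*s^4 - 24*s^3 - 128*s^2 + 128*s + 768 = (s - 3)*(s^4 + 8*s^3 - 128*s - 256) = (s - 3)*(s + 4)*(s^3 + 4*s^2 - 16*s - 64) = (s - 4)*(s - 3)*(s + 4)*(s^2 + 8*s + 16) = (s - 4)*(s - 3)*(s + 4)^2*(s + 4)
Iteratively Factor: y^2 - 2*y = (y)*(y - 2)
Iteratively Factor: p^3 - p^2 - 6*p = (p - 3)*(p^2 + 2*p) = p*(p - 3)*(p + 2)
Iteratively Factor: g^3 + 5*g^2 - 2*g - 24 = (g + 4)*(g^2 + g - 6) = (g + 3)*(g + 4)*(g - 2)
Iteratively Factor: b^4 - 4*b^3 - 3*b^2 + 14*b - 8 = (b + 2)*(b^3 - 6*b^2 + 9*b - 4) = (b - 1)*(b + 2)*(b^2 - 5*b + 4) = (b - 4)*(b - 1)*(b + 2)*(b - 1)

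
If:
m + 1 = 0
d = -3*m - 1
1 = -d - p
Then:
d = 2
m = -1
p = -3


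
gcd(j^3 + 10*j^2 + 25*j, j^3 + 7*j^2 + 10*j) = j^2 + 5*j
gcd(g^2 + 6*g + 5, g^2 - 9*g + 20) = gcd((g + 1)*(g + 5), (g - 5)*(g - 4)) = 1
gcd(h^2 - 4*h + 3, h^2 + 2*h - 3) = h - 1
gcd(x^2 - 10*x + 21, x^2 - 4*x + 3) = x - 3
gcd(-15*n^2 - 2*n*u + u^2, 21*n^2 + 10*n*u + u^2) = 3*n + u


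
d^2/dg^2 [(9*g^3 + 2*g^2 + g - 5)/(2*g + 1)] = 2*(36*g^3 + 54*g^2 + 27*g - 20)/(8*g^3 + 12*g^2 + 6*g + 1)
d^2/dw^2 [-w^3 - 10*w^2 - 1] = -6*w - 20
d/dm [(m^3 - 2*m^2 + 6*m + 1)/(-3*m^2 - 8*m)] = (-3*m^4 - 16*m^3 + 34*m^2 + 6*m + 8)/(m^2*(9*m^2 + 48*m + 64))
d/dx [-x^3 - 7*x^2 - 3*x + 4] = -3*x^2 - 14*x - 3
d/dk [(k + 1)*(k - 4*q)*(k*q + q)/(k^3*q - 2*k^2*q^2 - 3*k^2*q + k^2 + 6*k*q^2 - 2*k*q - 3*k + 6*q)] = q*(k + 1)*((k + 1)*(k - 4*q)*(-3*k^2*q + 4*k*q^2 + 6*k*q - 2*k - 6*q^2 + 2*q + 3) + (3*k - 8*q + 1)*(k^3*q - 2*k^2*q^2 - 3*k^2*q + k^2 + 6*k*q^2 - 2*k*q - 3*k + 6*q))/(k^3*q - 2*k^2*q^2 - 3*k^2*q + k^2 + 6*k*q^2 - 2*k*q - 3*k + 6*q)^2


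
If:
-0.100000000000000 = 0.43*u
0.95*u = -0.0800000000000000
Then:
No Solution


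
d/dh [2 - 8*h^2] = -16*h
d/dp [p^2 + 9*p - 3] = 2*p + 9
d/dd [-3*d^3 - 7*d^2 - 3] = d*(-9*d - 14)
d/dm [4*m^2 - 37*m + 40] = 8*m - 37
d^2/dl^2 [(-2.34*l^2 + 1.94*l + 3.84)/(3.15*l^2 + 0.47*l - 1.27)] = (45.42804*l^3 + 172.44738*l^2 + 80.67654*l + 27.187952)/(31.255875*l^6 + 13.990725*l^5 - 35.71722*l^4 - 11.177587*l^3 + 14.400276*l^2 + 2.274189*l - 2.048383)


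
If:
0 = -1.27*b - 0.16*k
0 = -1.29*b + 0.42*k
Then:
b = 0.00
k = 0.00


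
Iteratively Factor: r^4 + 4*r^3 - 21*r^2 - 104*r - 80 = (r + 4)*(r^3 - 21*r - 20) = (r - 5)*(r + 4)*(r^2 + 5*r + 4) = (r - 5)*(r + 4)^2*(r + 1)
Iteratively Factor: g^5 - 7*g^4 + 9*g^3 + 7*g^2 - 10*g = (g - 1)*(g^4 - 6*g^3 + 3*g^2 + 10*g) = (g - 1)*(g + 1)*(g^3 - 7*g^2 + 10*g) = g*(g - 1)*(g + 1)*(g^2 - 7*g + 10) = g*(g - 2)*(g - 1)*(g + 1)*(g - 5)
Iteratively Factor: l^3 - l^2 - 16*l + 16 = (l - 1)*(l^2 - 16) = (l - 1)*(l + 4)*(l - 4)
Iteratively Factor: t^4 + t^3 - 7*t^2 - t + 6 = (t - 1)*(t^3 + 2*t^2 - 5*t - 6) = (t - 1)*(t + 1)*(t^2 + t - 6) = (t - 1)*(t + 1)*(t + 3)*(t - 2)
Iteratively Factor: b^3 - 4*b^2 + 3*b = (b - 1)*(b^2 - 3*b) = b*(b - 1)*(b - 3)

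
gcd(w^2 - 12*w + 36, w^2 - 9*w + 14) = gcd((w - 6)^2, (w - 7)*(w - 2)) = 1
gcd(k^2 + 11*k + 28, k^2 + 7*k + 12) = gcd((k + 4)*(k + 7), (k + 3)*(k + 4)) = k + 4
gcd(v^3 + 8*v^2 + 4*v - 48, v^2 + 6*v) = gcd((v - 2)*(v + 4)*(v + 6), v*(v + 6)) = v + 6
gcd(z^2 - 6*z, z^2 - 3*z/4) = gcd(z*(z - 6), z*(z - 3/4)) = z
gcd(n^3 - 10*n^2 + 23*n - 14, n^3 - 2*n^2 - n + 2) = n^2 - 3*n + 2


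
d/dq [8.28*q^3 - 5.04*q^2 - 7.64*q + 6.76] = 24.84*q^2 - 10.08*q - 7.64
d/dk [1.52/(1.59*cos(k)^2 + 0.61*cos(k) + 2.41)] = (4.8336*cos(k) + 0.9272)*sin(k)/(1.59*cos(k)^2 + 0.61*cos(k) + 2.41)^2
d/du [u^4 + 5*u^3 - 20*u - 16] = 4*u^3 + 15*u^2 - 20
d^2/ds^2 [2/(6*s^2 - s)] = 4*(-6*s*(6*s - 1) + (12*s - 1)^2)/(s^3*(6*s - 1)^3)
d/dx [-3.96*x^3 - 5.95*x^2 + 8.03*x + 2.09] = -11.88*x^2 - 11.9*x + 8.03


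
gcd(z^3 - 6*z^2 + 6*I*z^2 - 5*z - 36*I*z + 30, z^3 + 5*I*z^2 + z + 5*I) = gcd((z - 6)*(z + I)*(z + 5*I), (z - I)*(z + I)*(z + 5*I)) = z^2 + 6*I*z - 5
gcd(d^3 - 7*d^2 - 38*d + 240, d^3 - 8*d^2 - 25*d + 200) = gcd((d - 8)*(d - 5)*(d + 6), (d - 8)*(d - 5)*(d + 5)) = d^2 - 13*d + 40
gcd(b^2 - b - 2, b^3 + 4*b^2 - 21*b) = 1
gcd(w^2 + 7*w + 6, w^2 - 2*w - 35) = 1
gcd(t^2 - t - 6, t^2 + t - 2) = t + 2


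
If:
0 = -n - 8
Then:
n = -8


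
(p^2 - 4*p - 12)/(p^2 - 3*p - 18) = (p + 2)/(p + 3)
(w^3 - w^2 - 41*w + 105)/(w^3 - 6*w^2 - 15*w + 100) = (w^2 + 4*w - 21)/(w^2 - w - 20)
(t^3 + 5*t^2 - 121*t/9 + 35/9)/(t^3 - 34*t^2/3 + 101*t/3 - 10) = (3*t^2 + 16*t - 35)/(3*(t^2 - 11*t + 30))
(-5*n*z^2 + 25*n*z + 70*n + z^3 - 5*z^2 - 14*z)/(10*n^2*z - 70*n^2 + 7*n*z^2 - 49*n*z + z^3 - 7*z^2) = (-5*n*z - 10*n + z^2 + 2*z)/(10*n^2 + 7*n*z + z^2)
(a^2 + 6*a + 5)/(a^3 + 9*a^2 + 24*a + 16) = (a + 5)/(a^2 + 8*a + 16)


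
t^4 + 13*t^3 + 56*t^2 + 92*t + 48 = (t + 1)*(t + 2)*(t + 4)*(t + 6)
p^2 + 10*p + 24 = (p + 4)*(p + 6)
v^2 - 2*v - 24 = (v - 6)*(v + 4)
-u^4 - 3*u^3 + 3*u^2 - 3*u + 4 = (u + 4)*(u - I)*(-I*u + 1)*(-I*u + I)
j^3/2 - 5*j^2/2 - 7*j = j*(j/2 + 1)*(j - 7)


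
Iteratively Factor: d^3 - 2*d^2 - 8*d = (d)*(d^2 - 2*d - 8) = d*(d - 4)*(d + 2)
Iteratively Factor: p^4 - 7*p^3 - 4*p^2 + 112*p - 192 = (p - 3)*(p^3 - 4*p^2 - 16*p + 64) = (p - 3)*(p + 4)*(p^2 - 8*p + 16) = (p - 4)*(p - 3)*(p + 4)*(p - 4)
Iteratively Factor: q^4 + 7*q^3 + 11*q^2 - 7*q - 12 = (q + 3)*(q^3 + 4*q^2 - q - 4) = (q + 3)*(q + 4)*(q^2 - 1) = (q - 1)*(q + 3)*(q + 4)*(q + 1)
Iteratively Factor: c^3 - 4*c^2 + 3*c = (c - 1)*(c^2 - 3*c) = (c - 3)*(c - 1)*(c)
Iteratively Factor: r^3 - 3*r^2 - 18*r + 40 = (r - 5)*(r^2 + 2*r - 8) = (r - 5)*(r - 2)*(r + 4)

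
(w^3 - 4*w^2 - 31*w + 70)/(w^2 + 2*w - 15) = (w^2 - 9*w + 14)/(w - 3)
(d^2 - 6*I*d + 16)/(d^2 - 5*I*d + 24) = (d + 2*I)/(d + 3*I)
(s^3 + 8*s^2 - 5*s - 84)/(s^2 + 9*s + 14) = (s^2 + s - 12)/(s + 2)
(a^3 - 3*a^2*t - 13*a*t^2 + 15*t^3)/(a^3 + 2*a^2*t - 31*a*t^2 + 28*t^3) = (-a^2 + 2*a*t + 15*t^2)/(-a^2 - 3*a*t + 28*t^2)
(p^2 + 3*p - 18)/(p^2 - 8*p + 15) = (p + 6)/(p - 5)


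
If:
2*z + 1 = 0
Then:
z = -1/2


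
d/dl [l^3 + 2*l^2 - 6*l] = 3*l^2 + 4*l - 6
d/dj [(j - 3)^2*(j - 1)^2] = 4*(j - 3)*(j - 2)*(j - 1)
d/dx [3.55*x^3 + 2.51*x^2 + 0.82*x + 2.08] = 10.65*x^2 + 5.02*x + 0.82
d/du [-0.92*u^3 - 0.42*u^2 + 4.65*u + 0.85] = -2.76*u^2 - 0.84*u + 4.65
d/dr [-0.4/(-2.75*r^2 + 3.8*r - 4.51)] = (1.52 - 2.2*r)/(2.75*r^2 - 3.8*r + 4.51)^2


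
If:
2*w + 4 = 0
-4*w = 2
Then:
No Solution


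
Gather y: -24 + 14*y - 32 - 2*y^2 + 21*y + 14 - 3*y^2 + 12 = -5*y^2 + 35*y - 30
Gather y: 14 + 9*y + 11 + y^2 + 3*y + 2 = y^2 + 12*y + 27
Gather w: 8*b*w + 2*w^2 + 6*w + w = 2*w^2 + w*(8*b + 7)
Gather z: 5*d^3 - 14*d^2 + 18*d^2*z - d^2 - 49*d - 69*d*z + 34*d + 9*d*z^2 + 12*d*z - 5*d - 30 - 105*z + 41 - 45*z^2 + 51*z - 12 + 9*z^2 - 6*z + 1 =5*d^3 - 15*d^2 - 20*d + z^2*(9*d - 36) + z*(18*d^2 - 57*d - 60)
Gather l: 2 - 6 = -4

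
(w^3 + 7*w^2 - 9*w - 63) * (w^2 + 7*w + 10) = w^5 + 14*w^4 + 50*w^3 - 56*w^2 - 531*w - 630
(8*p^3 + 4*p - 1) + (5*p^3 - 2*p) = 13*p^3 + 2*p - 1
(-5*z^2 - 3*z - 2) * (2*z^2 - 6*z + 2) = -10*z^4 + 24*z^3 + 4*z^2 + 6*z - 4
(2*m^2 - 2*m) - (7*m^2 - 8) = -5*m^2 - 2*m + 8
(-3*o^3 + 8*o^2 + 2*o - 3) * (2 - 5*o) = 15*o^4 - 46*o^3 + 6*o^2 + 19*o - 6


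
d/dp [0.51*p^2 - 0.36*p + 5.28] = 1.02*p - 0.36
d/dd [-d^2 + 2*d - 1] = 2 - 2*d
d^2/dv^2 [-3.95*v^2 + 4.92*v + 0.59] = -7.90000000000000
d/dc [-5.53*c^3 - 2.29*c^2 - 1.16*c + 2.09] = -16.59*c^2 - 4.58*c - 1.16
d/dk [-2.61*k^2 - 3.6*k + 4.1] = -5.22*k - 3.6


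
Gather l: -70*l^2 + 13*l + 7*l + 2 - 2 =-70*l^2 + 20*l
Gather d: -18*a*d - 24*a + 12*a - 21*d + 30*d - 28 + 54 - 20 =-12*a + d*(9 - 18*a) + 6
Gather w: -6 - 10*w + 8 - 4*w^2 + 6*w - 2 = -4*w^2 - 4*w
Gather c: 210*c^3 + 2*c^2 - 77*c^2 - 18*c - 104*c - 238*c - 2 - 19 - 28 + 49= 210*c^3 - 75*c^2 - 360*c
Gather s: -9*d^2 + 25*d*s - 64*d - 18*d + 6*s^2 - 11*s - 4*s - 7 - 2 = -9*d^2 - 82*d + 6*s^2 + s*(25*d - 15) - 9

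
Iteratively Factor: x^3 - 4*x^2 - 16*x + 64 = (x - 4)*(x^2 - 16) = (x - 4)*(x + 4)*(x - 4)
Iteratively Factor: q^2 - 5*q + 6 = (q - 2)*(q - 3)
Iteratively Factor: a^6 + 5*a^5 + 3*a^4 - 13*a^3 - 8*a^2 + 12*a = (a - 1)*(a^5 + 6*a^4 + 9*a^3 - 4*a^2 - 12*a) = (a - 1)*(a + 3)*(a^4 + 3*a^3 - 4*a) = (a - 1)*(a + 2)*(a + 3)*(a^3 + a^2 - 2*a) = a*(a - 1)*(a + 2)*(a + 3)*(a^2 + a - 2) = a*(a - 1)*(a + 2)^2*(a + 3)*(a - 1)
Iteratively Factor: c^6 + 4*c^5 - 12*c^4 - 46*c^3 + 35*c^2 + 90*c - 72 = (c + 3)*(c^5 + c^4 - 15*c^3 - c^2 + 38*c - 24) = (c + 3)*(c + 4)*(c^4 - 3*c^3 - 3*c^2 + 11*c - 6) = (c + 2)*(c + 3)*(c + 4)*(c^3 - 5*c^2 + 7*c - 3) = (c - 1)*(c + 2)*(c + 3)*(c + 4)*(c^2 - 4*c + 3) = (c - 1)^2*(c + 2)*(c + 3)*(c + 4)*(c - 3)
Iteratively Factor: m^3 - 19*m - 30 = (m + 3)*(m^2 - 3*m - 10) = (m + 2)*(m + 3)*(m - 5)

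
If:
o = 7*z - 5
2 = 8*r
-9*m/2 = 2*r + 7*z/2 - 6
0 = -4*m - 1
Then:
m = -1/4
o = 33/4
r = 1/4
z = 53/28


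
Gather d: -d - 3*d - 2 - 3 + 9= 4 - 4*d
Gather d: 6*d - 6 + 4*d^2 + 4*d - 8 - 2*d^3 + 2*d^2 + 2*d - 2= -2*d^3 + 6*d^2 + 12*d - 16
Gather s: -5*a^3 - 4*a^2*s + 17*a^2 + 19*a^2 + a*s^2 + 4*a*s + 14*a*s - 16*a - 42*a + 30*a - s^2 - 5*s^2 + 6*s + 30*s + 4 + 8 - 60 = -5*a^3 + 36*a^2 - 28*a + s^2*(a - 6) + s*(-4*a^2 + 18*a + 36) - 48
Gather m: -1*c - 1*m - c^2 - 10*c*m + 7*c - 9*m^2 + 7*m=-c^2 + 6*c - 9*m^2 + m*(6 - 10*c)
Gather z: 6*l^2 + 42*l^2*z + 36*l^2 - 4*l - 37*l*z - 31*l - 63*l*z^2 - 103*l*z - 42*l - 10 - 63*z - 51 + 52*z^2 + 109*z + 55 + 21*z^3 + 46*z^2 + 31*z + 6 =42*l^2 - 77*l + 21*z^3 + z^2*(98 - 63*l) + z*(42*l^2 - 140*l + 77)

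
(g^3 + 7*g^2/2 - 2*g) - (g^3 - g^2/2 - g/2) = 4*g^2 - 3*g/2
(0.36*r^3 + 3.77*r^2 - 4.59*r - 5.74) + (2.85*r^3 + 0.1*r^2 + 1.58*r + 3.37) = 3.21*r^3 + 3.87*r^2 - 3.01*r - 2.37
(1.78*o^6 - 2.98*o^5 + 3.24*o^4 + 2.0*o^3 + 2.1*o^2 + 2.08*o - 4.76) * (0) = 0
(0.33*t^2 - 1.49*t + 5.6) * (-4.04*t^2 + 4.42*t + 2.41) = -1.3332*t^4 + 7.4782*t^3 - 28.4145*t^2 + 21.1611*t + 13.496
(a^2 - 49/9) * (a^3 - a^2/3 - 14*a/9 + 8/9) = a^5 - a^4/3 - 7*a^3 + 73*a^2/27 + 686*a/81 - 392/81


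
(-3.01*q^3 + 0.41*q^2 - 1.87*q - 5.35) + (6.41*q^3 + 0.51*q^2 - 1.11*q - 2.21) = 3.4*q^3 + 0.92*q^2 - 2.98*q - 7.56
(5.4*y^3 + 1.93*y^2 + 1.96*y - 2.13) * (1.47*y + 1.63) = 7.938*y^4 + 11.6391*y^3 + 6.0271*y^2 + 0.0636999999999999*y - 3.4719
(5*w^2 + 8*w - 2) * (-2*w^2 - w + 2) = -10*w^4 - 21*w^3 + 6*w^2 + 18*w - 4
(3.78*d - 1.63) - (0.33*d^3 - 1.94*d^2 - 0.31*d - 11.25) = -0.33*d^3 + 1.94*d^2 + 4.09*d + 9.62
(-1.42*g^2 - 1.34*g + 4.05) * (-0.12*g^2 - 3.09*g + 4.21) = 0.1704*g^4 + 4.5486*g^3 - 2.3236*g^2 - 18.1559*g + 17.0505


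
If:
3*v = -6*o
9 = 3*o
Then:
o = 3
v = -6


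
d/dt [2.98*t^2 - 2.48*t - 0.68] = 5.96*t - 2.48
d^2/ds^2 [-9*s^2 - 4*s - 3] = -18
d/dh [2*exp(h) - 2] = 2*exp(h)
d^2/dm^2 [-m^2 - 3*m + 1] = -2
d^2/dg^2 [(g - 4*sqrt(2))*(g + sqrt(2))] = 2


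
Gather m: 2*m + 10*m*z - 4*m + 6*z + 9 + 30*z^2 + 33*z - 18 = m*(10*z - 2) + 30*z^2 + 39*z - 9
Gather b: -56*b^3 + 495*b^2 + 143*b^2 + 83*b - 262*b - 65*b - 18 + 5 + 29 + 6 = -56*b^3 + 638*b^2 - 244*b + 22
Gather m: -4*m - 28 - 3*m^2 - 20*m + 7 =-3*m^2 - 24*m - 21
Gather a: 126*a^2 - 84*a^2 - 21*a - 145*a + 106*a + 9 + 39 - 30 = 42*a^2 - 60*a + 18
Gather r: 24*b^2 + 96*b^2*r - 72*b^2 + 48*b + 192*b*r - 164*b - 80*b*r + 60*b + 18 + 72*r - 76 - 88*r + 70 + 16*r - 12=-48*b^2 - 56*b + r*(96*b^2 + 112*b)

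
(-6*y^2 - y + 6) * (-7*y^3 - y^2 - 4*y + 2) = 42*y^5 + 13*y^4 - 17*y^3 - 14*y^2 - 26*y + 12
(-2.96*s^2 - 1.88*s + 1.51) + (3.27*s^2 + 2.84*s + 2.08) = 0.31*s^2 + 0.96*s + 3.59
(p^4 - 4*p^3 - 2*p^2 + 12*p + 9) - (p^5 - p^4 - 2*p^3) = -p^5 + 2*p^4 - 2*p^3 - 2*p^2 + 12*p + 9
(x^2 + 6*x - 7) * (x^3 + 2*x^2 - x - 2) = x^5 + 8*x^4 + 4*x^3 - 22*x^2 - 5*x + 14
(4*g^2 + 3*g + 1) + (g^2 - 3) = 5*g^2 + 3*g - 2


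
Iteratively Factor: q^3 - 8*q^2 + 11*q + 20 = (q - 4)*(q^2 - 4*q - 5) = (q - 4)*(q + 1)*(q - 5)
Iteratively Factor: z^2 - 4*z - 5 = (z - 5)*(z + 1)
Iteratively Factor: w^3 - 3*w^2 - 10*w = (w)*(w^2 - 3*w - 10) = w*(w - 5)*(w + 2)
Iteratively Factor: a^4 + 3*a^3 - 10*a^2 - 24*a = (a + 4)*(a^3 - a^2 - 6*a) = (a - 3)*(a + 4)*(a^2 + 2*a) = a*(a - 3)*(a + 4)*(a + 2)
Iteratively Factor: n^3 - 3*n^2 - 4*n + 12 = (n - 2)*(n^2 - n - 6) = (n - 2)*(n + 2)*(n - 3)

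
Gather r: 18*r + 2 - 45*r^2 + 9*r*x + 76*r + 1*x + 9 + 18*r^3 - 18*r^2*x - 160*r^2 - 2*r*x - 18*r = 18*r^3 + r^2*(-18*x - 205) + r*(7*x + 76) + x + 11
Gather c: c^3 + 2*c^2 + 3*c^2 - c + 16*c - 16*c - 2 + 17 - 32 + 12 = c^3 + 5*c^2 - c - 5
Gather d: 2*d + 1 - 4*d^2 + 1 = -4*d^2 + 2*d + 2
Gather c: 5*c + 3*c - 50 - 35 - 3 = 8*c - 88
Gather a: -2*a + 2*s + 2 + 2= -2*a + 2*s + 4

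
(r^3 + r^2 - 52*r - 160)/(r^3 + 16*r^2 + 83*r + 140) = (r - 8)/(r + 7)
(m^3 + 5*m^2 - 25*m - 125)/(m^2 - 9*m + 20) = (m^2 + 10*m + 25)/(m - 4)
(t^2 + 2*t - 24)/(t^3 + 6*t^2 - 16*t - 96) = 1/(t + 4)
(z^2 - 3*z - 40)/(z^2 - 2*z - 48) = (z + 5)/(z + 6)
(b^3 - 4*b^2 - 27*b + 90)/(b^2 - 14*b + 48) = (b^2 + 2*b - 15)/(b - 8)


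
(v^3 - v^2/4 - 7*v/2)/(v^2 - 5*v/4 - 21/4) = v*(v - 2)/(v - 3)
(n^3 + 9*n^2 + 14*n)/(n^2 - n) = (n^2 + 9*n + 14)/(n - 1)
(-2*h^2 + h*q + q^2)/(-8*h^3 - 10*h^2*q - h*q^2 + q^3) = (-h + q)/(-4*h^2 - 3*h*q + q^2)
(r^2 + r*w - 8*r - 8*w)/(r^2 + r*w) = (r - 8)/r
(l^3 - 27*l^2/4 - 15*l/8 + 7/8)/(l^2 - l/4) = l - 13/2 - 7/(2*l)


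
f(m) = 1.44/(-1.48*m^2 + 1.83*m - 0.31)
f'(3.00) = 0.15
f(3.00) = -0.18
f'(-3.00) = -0.04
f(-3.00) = -0.08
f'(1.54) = 3.92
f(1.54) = -1.44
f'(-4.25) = -0.02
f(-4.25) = -0.04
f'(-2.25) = -0.09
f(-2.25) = -0.12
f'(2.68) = 0.24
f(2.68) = -0.24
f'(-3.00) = -0.04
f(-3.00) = -0.08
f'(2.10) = 0.70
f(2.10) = -0.48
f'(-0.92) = -0.62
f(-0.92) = -0.44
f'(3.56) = 0.08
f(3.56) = -0.11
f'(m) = 1.44*(2.96*m - 1.83)/(-1.48*m^2 + 1.83*m - 0.31)^2 = (4.2624*m - 2.6352)/(1.48*m^2 - 1.83*m + 0.31)^2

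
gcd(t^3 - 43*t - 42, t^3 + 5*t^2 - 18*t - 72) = t + 6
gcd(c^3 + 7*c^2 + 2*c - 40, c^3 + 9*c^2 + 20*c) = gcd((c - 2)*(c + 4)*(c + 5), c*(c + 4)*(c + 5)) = c^2 + 9*c + 20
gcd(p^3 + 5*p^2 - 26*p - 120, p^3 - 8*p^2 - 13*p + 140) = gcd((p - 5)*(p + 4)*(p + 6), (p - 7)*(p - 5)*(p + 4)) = p^2 - p - 20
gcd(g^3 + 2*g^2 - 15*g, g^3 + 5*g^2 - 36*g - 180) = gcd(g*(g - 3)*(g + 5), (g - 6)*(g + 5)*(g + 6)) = g + 5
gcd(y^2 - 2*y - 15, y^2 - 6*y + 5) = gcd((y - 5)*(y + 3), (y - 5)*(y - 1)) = y - 5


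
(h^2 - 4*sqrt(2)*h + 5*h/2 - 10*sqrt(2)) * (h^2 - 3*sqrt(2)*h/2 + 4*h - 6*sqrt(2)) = h^4 - 11*sqrt(2)*h^3/2 + 13*h^3/2 - 143*sqrt(2)*h^2/4 + 22*h^2 - 55*sqrt(2)*h + 78*h + 120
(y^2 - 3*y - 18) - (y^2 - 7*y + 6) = 4*y - 24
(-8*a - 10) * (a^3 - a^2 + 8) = -8*a^4 - 2*a^3 + 10*a^2 - 64*a - 80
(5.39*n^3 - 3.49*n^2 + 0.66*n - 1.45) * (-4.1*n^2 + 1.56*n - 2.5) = -22.099*n^5 + 22.7174*n^4 - 21.6254*n^3 + 15.6996*n^2 - 3.912*n + 3.625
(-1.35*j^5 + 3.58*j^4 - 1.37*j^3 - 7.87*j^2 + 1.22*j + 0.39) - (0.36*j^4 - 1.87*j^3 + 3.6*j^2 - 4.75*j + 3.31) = -1.35*j^5 + 3.22*j^4 + 0.5*j^3 - 11.47*j^2 + 5.97*j - 2.92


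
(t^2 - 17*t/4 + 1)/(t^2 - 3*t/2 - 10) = (4*t - 1)/(2*(2*t + 5))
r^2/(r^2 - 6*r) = r/(r - 6)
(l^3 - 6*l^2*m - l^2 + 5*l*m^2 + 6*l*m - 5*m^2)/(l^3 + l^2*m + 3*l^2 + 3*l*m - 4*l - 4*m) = (l^2 - 6*l*m + 5*m^2)/(l^2 + l*m + 4*l + 4*m)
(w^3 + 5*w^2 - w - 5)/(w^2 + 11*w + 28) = (w^3 + 5*w^2 - w - 5)/(w^2 + 11*w + 28)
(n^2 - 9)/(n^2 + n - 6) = (n - 3)/(n - 2)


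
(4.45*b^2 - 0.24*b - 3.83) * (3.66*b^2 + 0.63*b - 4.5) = 16.287*b^4 + 1.9251*b^3 - 34.194*b^2 - 1.3329*b + 17.235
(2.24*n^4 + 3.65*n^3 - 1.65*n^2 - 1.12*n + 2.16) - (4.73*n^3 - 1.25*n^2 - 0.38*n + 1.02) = 2.24*n^4 - 1.08*n^3 - 0.4*n^2 - 0.74*n + 1.14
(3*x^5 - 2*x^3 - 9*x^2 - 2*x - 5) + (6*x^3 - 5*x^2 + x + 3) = 3*x^5 + 4*x^3 - 14*x^2 - x - 2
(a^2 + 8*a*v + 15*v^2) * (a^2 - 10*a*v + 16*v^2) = a^4 - 2*a^3*v - 49*a^2*v^2 - 22*a*v^3 + 240*v^4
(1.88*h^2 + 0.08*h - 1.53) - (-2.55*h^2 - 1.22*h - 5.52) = 4.43*h^2 + 1.3*h + 3.99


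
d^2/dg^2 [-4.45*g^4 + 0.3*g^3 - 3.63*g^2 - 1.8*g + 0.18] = -53.4*g^2 + 1.8*g - 7.26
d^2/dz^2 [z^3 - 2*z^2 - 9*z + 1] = 6*z - 4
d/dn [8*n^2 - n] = 16*n - 1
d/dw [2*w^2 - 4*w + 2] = 4*w - 4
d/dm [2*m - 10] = 2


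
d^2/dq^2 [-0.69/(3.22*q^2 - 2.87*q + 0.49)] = (14.308392*q^2 - 12.753132*q - 0.69*(6.44*q - 2.87)*(12.88*q - 5.74) + 2.177364)/(3.22*q^2 - 2.87*q + 0.49)^3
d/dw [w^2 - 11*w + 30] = 2*w - 11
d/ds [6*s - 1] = 6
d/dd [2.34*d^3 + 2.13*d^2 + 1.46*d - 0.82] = 7.02*d^2 + 4.26*d + 1.46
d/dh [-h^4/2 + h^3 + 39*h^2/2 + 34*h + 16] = -2*h^3 + 3*h^2 + 39*h + 34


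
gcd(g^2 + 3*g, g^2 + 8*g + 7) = 1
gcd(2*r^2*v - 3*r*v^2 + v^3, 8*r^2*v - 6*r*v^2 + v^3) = 2*r*v - v^2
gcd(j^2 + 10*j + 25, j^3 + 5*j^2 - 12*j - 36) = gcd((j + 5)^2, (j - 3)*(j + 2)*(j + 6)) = 1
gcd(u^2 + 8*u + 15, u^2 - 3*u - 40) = u + 5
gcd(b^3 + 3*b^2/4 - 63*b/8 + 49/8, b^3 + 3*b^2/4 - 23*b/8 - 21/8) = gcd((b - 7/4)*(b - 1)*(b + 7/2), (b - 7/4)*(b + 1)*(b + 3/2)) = b - 7/4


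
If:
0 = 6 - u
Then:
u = 6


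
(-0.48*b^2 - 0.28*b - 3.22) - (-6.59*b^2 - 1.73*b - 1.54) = 6.11*b^2 + 1.45*b - 1.68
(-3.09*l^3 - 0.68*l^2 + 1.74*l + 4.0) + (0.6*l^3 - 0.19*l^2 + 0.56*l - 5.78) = -2.49*l^3 - 0.87*l^2 + 2.3*l - 1.78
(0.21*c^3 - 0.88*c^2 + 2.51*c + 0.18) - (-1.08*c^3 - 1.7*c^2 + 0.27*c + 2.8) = 1.29*c^3 + 0.82*c^2 + 2.24*c - 2.62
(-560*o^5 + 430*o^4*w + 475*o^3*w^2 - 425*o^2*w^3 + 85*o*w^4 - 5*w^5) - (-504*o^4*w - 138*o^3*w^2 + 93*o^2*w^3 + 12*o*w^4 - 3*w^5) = -560*o^5 + 934*o^4*w + 613*o^3*w^2 - 518*o^2*w^3 + 73*o*w^4 - 2*w^5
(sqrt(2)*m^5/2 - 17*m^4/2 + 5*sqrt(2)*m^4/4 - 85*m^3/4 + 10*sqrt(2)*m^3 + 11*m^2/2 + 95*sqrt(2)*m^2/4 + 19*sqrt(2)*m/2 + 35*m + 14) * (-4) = -2*sqrt(2)*m^5 - 5*sqrt(2)*m^4 + 34*m^4 - 40*sqrt(2)*m^3 + 85*m^3 - 95*sqrt(2)*m^2 - 22*m^2 - 140*m - 38*sqrt(2)*m - 56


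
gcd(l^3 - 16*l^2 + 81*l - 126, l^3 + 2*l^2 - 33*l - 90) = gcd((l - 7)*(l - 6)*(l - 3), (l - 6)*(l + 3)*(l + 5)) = l - 6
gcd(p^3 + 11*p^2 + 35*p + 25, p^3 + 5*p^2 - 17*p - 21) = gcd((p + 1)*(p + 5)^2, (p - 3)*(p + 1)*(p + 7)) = p + 1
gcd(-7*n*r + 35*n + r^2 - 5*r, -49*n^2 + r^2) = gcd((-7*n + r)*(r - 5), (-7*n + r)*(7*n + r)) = -7*n + r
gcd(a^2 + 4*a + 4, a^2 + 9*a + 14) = a + 2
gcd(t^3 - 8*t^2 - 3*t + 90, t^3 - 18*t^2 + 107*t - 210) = t^2 - 11*t + 30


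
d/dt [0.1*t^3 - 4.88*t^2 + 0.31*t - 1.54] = 0.3*t^2 - 9.76*t + 0.31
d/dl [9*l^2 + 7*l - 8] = 18*l + 7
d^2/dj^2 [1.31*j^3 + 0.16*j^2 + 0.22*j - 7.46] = 7.86*j + 0.32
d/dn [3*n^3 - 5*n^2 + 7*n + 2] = 9*n^2 - 10*n + 7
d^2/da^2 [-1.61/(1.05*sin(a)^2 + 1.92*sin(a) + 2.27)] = (7.1001*sin(a)^4 + 9.73728*sin(a)^3 - 20.064786*sin(a)^2 - 26.491584*sin(a) - 4.195338)/(1.05*sin(a)^2 + 1.92*sin(a) + 2.27)^3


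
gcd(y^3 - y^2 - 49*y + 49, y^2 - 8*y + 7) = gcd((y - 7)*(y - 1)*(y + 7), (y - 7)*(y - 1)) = y^2 - 8*y + 7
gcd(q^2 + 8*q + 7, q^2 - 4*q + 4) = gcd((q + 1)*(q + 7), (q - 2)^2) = 1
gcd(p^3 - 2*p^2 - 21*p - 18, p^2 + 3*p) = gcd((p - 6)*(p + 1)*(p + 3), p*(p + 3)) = p + 3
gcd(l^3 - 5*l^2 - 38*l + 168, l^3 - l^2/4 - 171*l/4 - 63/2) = l^2 - l - 42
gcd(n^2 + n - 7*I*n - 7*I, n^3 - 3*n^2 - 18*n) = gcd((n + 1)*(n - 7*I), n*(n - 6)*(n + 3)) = 1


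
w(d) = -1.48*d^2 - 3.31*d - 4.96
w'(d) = -2.96*d - 3.31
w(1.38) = -12.35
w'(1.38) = -7.39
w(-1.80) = -3.80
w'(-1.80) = 2.02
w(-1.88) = -3.97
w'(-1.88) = 2.25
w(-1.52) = -3.35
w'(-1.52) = 1.19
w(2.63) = -23.90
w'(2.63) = -11.09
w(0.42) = -6.61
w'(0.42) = -4.55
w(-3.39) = -10.75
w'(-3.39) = 6.72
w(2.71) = -24.80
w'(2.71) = -11.33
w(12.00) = -257.80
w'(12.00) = -38.83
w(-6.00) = -38.38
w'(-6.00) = 14.45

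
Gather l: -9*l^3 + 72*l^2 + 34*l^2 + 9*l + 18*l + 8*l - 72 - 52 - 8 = -9*l^3 + 106*l^2 + 35*l - 132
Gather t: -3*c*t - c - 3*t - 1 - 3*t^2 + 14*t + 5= -c - 3*t^2 + t*(11 - 3*c) + 4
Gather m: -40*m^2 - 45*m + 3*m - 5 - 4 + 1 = -40*m^2 - 42*m - 8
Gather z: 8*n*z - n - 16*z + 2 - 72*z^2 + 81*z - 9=-n - 72*z^2 + z*(8*n + 65) - 7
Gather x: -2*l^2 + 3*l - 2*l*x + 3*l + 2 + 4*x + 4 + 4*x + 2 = -2*l^2 + 6*l + x*(8 - 2*l) + 8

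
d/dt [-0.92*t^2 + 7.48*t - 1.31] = 7.48 - 1.84*t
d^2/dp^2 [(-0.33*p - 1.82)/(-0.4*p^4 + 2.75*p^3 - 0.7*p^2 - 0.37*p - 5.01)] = (0.6336*p^7 + 0.016*p^6 - 44.53185*p^5 + 170.23326*p^4 - 67.21001*p^3 + 5.03123999999999*p^2 + 146.33472*p - 13.490606)/(0.064*p^12 - 1.32*p^11 + 9.411*p^10 - 25.239275*p^9 + 16.43205*p^8 - 28.092525*p^7 + 118.314955*p^6 - 54.002145*p^5 + 7.18626*p^4 - 199.239632*p^3 + 54.767817*p^2 + 27.861111*p + 125.751501)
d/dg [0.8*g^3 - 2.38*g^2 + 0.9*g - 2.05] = 2.4*g^2 - 4.76*g + 0.9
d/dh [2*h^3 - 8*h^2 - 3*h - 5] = 6*h^2 - 16*h - 3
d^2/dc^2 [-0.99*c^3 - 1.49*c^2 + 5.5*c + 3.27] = -5.94*c - 2.98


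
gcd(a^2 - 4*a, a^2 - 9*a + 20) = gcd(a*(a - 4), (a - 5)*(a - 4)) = a - 4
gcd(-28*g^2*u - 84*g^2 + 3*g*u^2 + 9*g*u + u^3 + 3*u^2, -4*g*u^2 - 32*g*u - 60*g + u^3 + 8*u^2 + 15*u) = -4*g*u - 12*g + u^2 + 3*u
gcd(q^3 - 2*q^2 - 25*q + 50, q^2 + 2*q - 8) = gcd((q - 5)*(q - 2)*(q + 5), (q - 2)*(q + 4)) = q - 2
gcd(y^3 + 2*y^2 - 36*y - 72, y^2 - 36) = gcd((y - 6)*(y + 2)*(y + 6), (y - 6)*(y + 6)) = y^2 - 36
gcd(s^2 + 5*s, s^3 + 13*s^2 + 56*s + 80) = s + 5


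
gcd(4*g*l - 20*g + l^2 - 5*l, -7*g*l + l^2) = 1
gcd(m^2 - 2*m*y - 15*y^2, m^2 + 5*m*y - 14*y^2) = 1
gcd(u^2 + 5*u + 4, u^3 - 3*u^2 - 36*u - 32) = u^2 + 5*u + 4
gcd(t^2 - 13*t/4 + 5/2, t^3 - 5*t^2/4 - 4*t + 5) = t^2 - 13*t/4 + 5/2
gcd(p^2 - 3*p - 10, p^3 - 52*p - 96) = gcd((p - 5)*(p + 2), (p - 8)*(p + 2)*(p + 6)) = p + 2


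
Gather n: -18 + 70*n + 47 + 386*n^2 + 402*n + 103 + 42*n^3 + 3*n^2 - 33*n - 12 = 42*n^3 + 389*n^2 + 439*n + 120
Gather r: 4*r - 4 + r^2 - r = r^2 + 3*r - 4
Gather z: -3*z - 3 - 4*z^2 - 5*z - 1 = -4*z^2 - 8*z - 4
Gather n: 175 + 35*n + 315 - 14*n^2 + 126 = -14*n^2 + 35*n + 616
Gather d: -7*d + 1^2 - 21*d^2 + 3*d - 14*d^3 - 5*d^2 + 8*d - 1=-14*d^3 - 26*d^2 + 4*d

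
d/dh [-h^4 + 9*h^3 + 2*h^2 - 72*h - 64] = -4*h^3 + 27*h^2 + 4*h - 72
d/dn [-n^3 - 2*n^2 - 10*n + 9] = -3*n^2 - 4*n - 10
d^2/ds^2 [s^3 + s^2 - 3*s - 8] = 6*s + 2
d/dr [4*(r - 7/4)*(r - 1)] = 8*r - 11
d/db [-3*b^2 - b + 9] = -6*b - 1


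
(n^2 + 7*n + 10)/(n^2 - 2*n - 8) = (n + 5)/(n - 4)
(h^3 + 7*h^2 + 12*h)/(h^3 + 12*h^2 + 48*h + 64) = h*(h + 3)/(h^2 + 8*h + 16)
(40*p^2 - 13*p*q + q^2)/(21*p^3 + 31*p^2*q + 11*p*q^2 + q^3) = (40*p^2 - 13*p*q + q^2)/(21*p^3 + 31*p^2*q + 11*p*q^2 + q^3)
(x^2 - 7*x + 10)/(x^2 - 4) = (x - 5)/(x + 2)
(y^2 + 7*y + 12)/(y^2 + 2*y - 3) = (y + 4)/(y - 1)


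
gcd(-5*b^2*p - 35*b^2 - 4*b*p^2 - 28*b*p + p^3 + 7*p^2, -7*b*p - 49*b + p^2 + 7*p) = p + 7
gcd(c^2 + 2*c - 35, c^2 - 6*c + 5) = c - 5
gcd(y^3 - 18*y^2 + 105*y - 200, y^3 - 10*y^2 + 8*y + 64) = y - 8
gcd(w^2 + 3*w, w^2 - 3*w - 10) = 1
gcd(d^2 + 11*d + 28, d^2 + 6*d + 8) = d + 4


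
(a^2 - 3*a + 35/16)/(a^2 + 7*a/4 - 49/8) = (4*a - 5)/(2*(2*a + 7))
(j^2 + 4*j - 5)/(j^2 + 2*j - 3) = (j + 5)/(j + 3)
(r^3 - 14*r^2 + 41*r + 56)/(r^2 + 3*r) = (r^3 - 14*r^2 + 41*r + 56)/(r*(r + 3))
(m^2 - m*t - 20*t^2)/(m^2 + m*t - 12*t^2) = (-m + 5*t)/(-m + 3*t)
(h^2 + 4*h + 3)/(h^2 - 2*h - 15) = (h + 1)/(h - 5)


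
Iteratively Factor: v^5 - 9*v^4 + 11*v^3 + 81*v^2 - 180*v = (v - 5)*(v^4 - 4*v^3 - 9*v^2 + 36*v) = (v - 5)*(v - 3)*(v^3 - v^2 - 12*v) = (v - 5)*(v - 3)*(v + 3)*(v^2 - 4*v) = (v - 5)*(v - 4)*(v - 3)*(v + 3)*(v)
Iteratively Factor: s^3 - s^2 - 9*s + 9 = (s + 3)*(s^2 - 4*s + 3) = (s - 1)*(s + 3)*(s - 3)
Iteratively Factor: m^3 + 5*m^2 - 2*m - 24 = (m + 4)*(m^2 + m - 6) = (m - 2)*(m + 4)*(m + 3)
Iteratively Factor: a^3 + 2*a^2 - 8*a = (a - 2)*(a^2 + 4*a) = a*(a - 2)*(a + 4)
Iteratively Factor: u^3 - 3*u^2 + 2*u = (u - 1)*(u^2 - 2*u) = u*(u - 1)*(u - 2)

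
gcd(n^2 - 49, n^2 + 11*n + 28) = n + 7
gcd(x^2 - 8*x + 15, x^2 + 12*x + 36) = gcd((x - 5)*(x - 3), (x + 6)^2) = 1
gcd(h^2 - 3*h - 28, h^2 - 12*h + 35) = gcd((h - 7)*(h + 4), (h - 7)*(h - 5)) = h - 7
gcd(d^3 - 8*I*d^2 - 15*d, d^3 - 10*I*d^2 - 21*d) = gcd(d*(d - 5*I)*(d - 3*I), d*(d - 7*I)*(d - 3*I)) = d^2 - 3*I*d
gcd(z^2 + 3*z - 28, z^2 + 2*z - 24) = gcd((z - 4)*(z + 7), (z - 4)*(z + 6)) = z - 4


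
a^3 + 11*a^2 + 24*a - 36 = (a - 1)*(a + 6)^2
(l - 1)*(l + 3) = l^2 + 2*l - 3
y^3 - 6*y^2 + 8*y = y*(y - 4)*(y - 2)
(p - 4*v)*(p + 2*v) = p^2 - 2*p*v - 8*v^2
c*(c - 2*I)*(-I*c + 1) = -I*c^3 - c^2 - 2*I*c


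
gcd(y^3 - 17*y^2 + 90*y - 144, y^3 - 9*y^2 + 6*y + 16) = y - 8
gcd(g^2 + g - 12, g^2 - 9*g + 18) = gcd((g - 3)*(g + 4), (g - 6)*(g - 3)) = g - 3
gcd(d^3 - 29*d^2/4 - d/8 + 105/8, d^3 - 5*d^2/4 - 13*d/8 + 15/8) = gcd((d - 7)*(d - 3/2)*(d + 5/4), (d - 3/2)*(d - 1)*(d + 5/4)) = d^2 - d/4 - 15/8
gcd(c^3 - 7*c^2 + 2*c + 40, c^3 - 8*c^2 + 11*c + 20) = c^2 - 9*c + 20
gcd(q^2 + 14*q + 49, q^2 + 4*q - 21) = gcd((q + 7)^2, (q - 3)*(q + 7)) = q + 7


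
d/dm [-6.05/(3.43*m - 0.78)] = 20.7515/(3.43*m - 0.78)^2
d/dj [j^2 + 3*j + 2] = 2*j + 3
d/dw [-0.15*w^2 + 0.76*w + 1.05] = 0.76 - 0.3*w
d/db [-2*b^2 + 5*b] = 5 - 4*b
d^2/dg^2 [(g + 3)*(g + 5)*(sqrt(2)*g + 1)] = 6*sqrt(2)*g + 2 + 16*sqrt(2)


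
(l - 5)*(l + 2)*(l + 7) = l^3 + 4*l^2 - 31*l - 70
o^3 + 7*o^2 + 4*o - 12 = (o - 1)*(o + 2)*(o + 6)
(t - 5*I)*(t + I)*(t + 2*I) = t^3 - 2*I*t^2 + 13*t + 10*I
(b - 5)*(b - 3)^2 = b^3 - 11*b^2 + 39*b - 45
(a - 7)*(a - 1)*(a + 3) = a^3 - 5*a^2 - 17*a + 21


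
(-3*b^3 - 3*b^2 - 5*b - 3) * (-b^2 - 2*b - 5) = 3*b^5 + 9*b^4 + 26*b^3 + 28*b^2 + 31*b + 15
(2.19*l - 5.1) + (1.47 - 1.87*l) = 0.32*l - 3.63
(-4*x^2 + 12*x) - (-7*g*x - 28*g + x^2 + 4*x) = 7*g*x + 28*g - 5*x^2 + 8*x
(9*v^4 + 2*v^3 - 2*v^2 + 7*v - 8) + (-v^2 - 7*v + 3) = 9*v^4 + 2*v^3 - 3*v^2 - 5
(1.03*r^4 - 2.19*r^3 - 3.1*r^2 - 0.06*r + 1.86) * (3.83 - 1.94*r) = -1.9982*r^5 + 8.1935*r^4 - 2.3737*r^3 - 11.7566*r^2 - 3.8382*r + 7.1238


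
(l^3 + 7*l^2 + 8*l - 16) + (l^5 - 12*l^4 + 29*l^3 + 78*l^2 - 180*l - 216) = l^5 - 12*l^4 + 30*l^3 + 85*l^2 - 172*l - 232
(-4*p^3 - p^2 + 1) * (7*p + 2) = -28*p^4 - 15*p^3 - 2*p^2 + 7*p + 2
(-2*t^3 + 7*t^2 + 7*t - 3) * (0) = 0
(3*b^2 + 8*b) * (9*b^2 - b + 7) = 27*b^4 + 69*b^3 + 13*b^2 + 56*b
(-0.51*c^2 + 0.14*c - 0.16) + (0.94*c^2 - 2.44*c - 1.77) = 0.43*c^2 - 2.3*c - 1.93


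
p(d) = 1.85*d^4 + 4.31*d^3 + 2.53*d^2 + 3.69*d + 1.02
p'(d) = 7.4*d^3 + 12.93*d^2 + 5.06*d + 3.69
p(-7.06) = 3180.51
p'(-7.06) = -1991.58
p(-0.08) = 0.74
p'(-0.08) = 3.36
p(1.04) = 14.61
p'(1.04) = 31.26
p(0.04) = 1.17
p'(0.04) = 3.91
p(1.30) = 24.85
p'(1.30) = 48.38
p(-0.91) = -2.22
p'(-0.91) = 4.22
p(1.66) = 47.88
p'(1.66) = 81.57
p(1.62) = 44.70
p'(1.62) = 77.28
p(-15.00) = 79624.92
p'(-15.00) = -22137.96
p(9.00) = 15519.00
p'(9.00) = 6491.16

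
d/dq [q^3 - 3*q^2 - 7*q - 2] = 3*q^2 - 6*q - 7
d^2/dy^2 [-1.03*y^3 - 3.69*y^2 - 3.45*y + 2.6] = -6.18*y - 7.38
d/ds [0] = 0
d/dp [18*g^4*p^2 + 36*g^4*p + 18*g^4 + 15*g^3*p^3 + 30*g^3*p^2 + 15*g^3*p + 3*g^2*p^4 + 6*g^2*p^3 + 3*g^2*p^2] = g^2*(36*g^2*p + 36*g^2 + 45*g*p^2 + 60*g*p + 15*g + 12*p^3 + 18*p^2 + 6*p)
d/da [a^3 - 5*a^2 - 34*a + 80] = 3*a^2 - 10*a - 34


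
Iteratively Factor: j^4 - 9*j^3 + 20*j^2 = (j)*(j^3 - 9*j^2 + 20*j) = j*(j - 4)*(j^2 - 5*j) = j^2*(j - 4)*(j - 5)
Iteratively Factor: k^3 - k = (k)*(k^2 - 1) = k*(k - 1)*(k + 1)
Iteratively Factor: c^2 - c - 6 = (c - 3)*(c + 2)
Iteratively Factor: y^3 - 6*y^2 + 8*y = (y)*(y^2 - 6*y + 8) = y*(y - 2)*(y - 4)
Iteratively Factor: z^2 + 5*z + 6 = (z + 2)*(z + 3)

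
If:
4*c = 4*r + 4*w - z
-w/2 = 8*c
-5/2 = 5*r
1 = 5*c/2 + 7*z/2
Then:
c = -16/471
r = -1/2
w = 256/471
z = 146/471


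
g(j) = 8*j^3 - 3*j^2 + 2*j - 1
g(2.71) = 141.61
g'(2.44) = 130.25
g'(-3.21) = 268.56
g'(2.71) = 162.00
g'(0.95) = 17.96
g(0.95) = 5.05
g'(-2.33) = 146.27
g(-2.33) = -123.14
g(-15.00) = -27706.00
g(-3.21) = -302.94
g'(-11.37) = 3172.87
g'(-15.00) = 5492.00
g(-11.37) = -12170.60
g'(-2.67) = 189.11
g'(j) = 24*j^2 - 6*j + 2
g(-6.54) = -2380.20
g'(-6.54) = 1067.76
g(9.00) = 5606.00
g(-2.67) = -180.00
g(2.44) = 102.23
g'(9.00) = 1892.00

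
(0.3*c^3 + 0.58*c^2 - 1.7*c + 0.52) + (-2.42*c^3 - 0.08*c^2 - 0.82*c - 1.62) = -2.12*c^3 + 0.5*c^2 - 2.52*c - 1.1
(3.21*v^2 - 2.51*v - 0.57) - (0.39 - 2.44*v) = 3.21*v^2 - 0.0699999999999998*v - 0.96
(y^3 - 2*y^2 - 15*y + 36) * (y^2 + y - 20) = y^5 - y^4 - 37*y^3 + 61*y^2 + 336*y - 720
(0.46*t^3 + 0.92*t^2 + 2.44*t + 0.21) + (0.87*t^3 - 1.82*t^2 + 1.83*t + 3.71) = 1.33*t^3 - 0.9*t^2 + 4.27*t + 3.92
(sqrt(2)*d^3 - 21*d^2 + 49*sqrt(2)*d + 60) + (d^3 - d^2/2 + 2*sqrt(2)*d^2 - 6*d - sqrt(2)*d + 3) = d^3 + sqrt(2)*d^3 - 43*d^2/2 + 2*sqrt(2)*d^2 - 6*d + 48*sqrt(2)*d + 63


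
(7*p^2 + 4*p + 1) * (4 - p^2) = -7*p^4 - 4*p^3 + 27*p^2 + 16*p + 4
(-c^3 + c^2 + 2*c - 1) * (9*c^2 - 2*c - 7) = -9*c^5 + 11*c^4 + 23*c^3 - 20*c^2 - 12*c + 7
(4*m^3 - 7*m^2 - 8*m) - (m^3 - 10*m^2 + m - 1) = 3*m^3 + 3*m^2 - 9*m + 1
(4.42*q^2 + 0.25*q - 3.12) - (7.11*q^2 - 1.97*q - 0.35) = -2.69*q^2 + 2.22*q - 2.77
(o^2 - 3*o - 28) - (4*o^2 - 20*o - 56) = -3*o^2 + 17*o + 28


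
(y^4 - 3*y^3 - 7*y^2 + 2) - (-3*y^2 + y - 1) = y^4 - 3*y^3 - 4*y^2 - y + 3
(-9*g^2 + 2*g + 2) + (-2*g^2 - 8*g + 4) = -11*g^2 - 6*g + 6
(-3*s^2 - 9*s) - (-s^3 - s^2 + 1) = s^3 - 2*s^2 - 9*s - 1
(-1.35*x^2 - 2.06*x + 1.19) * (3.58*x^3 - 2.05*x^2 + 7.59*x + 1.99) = -4.833*x^5 - 4.6073*x^4 - 1.7633*x^3 - 20.7614*x^2 + 4.9327*x + 2.3681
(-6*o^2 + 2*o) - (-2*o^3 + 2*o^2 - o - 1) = 2*o^3 - 8*o^2 + 3*o + 1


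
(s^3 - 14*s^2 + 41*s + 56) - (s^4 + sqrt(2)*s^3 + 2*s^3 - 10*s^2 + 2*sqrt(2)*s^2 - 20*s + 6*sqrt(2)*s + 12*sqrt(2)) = -s^4 - sqrt(2)*s^3 - s^3 - 4*s^2 - 2*sqrt(2)*s^2 - 6*sqrt(2)*s + 61*s - 12*sqrt(2) + 56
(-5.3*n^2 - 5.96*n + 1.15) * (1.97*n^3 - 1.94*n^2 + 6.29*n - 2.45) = -10.441*n^5 - 1.4592*n^4 - 19.5091*n^3 - 26.7344*n^2 + 21.8355*n - 2.8175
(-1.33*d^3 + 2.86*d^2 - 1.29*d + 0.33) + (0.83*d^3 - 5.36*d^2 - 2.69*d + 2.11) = -0.5*d^3 - 2.5*d^2 - 3.98*d + 2.44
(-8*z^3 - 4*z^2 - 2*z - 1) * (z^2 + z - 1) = -8*z^5 - 12*z^4 + 2*z^3 + z^2 + z + 1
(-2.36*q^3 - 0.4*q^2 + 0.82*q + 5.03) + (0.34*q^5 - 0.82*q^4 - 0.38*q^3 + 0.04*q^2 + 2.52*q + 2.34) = 0.34*q^5 - 0.82*q^4 - 2.74*q^3 - 0.36*q^2 + 3.34*q + 7.37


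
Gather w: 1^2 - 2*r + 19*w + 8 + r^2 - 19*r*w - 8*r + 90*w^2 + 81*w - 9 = r^2 - 10*r + 90*w^2 + w*(100 - 19*r)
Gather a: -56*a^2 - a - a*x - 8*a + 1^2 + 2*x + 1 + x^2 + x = -56*a^2 + a*(-x - 9) + x^2 + 3*x + 2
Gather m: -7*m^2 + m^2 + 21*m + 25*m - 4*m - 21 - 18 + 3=-6*m^2 + 42*m - 36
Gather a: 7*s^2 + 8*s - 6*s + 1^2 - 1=7*s^2 + 2*s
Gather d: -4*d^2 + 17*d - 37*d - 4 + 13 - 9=-4*d^2 - 20*d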